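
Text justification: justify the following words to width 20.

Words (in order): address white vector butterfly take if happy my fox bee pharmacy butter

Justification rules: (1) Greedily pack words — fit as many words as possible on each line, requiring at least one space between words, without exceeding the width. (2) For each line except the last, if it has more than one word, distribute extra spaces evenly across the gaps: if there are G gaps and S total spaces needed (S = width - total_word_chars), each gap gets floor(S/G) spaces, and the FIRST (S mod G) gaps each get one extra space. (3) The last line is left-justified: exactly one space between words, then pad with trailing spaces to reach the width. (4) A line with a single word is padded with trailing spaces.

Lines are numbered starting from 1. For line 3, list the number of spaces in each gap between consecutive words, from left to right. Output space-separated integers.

Line 1: ['address', 'white', 'vector'] (min_width=20, slack=0)
Line 2: ['butterfly', 'take', 'if'] (min_width=17, slack=3)
Line 3: ['happy', 'my', 'fox', 'bee'] (min_width=16, slack=4)
Line 4: ['pharmacy', 'butter'] (min_width=15, slack=5)

Answer: 3 2 2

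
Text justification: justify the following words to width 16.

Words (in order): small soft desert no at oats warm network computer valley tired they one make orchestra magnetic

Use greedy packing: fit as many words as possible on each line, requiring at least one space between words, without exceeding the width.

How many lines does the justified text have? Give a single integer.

Line 1: ['small', 'soft'] (min_width=10, slack=6)
Line 2: ['desert', 'no', 'at'] (min_width=12, slack=4)
Line 3: ['oats', 'warm'] (min_width=9, slack=7)
Line 4: ['network', 'computer'] (min_width=16, slack=0)
Line 5: ['valley', 'tired'] (min_width=12, slack=4)
Line 6: ['they', 'one', 'make'] (min_width=13, slack=3)
Line 7: ['orchestra'] (min_width=9, slack=7)
Line 8: ['magnetic'] (min_width=8, slack=8)
Total lines: 8

Answer: 8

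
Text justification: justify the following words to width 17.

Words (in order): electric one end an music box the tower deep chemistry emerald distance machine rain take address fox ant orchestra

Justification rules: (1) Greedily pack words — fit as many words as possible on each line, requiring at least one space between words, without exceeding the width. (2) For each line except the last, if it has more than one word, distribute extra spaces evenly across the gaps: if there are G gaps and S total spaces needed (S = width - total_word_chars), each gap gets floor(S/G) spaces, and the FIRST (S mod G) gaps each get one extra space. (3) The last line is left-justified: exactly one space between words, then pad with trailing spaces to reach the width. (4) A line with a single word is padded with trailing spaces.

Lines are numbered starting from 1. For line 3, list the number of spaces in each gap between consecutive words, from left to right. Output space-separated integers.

Line 1: ['electric', 'one', 'end'] (min_width=16, slack=1)
Line 2: ['an', 'music', 'box', 'the'] (min_width=16, slack=1)
Line 3: ['tower', 'deep'] (min_width=10, slack=7)
Line 4: ['chemistry', 'emerald'] (min_width=17, slack=0)
Line 5: ['distance', 'machine'] (min_width=16, slack=1)
Line 6: ['rain', 'take', 'address'] (min_width=17, slack=0)
Line 7: ['fox', 'ant', 'orchestra'] (min_width=17, slack=0)

Answer: 8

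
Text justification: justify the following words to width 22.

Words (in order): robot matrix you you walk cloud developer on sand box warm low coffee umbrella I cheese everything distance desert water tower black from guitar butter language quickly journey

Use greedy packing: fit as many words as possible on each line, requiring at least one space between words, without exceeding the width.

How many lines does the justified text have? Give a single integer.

Answer: 9

Derivation:
Line 1: ['robot', 'matrix', 'you', 'you'] (min_width=20, slack=2)
Line 2: ['walk', 'cloud', 'developer'] (min_width=20, slack=2)
Line 3: ['on', 'sand', 'box', 'warm', 'low'] (min_width=20, slack=2)
Line 4: ['coffee', 'umbrella', 'I'] (min_width=17, slack=5)
Line 5: ['cheese', 'everything'] (min_width=17, slack=5)
Line 6: ['distance', 'desert', 'water'] (min_width=21, slack=1)
Line 7: ['tower', 'black', 'from'] (min_width=16, slack=6)
Line 8: ['guitar', 'butter', 'language'] (min_width=22, slack=0)
Line 9: ['quickly', 'journey'] (min_width=15, slack=7)
Total lines: 9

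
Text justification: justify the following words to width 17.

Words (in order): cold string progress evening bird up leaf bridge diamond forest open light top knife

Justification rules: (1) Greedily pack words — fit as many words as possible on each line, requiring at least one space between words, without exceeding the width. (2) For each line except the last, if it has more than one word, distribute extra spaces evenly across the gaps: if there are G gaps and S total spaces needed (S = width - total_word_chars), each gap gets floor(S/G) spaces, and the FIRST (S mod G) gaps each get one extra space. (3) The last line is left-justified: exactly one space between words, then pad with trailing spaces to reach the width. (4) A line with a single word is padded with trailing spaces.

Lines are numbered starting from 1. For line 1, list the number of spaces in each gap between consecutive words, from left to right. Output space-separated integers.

Line 1: ['cold', 'string'] (min_width=11, slack=6)
Line 2: ['progress', 'evening'] (min_width=16, slack=1)
Line 3: ['bird', 'up', 'leaf'] (min_width=12, slack=5)
Line 4: ['bridge', 'diamond'] (min_width=14, slack=3)
Line 5: ['forest', 'open', 'light'] (min_width=17, slack=0)
Line 6: ['top', 'knife'] (min_width=9, slack=8)

Answer: 7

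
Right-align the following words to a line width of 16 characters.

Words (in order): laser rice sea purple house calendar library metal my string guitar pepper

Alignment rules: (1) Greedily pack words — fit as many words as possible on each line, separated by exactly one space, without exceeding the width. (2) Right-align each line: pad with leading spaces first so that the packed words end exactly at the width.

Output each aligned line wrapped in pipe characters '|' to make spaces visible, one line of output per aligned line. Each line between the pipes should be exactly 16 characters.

Line 1: ['laser', 'rice', 'sea'] (min_width=14, slack=2)
Line 2: ['purple', 'house'] (min_width=12, slack=4)
Line 3: ['calendar', 'library'] (min_width=16, slack=0)
Line 4: ['metal', 'my', 'string'] (min_width=15, slack=1)
Line 5: ['guitar', 'pepper'] (min_width=13, slack=3)

Answer: |  laser rice sea|
|    purple house|
|calendar library|
| metal my string|
|   guitar pepper|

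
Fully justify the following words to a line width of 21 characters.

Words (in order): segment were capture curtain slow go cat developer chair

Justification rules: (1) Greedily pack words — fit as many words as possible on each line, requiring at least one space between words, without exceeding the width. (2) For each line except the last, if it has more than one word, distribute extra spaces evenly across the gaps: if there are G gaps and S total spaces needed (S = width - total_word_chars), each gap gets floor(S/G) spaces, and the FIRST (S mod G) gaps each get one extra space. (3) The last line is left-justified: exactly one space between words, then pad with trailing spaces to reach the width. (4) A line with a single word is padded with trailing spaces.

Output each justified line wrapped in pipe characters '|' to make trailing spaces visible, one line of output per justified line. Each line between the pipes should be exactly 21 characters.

Line 1: ['segment', 'were', 'capture'] (min_width=20, slack=1)
Line 2: ['curtain', 'slow', 'go', 'cat'] (min_width=19, slack=2)
Line 3: ['developer', 'chair'] (min_width=15, slack=6)

Answer: |segment  were capture|
|curtain  slow  go cat|
|developer chair      |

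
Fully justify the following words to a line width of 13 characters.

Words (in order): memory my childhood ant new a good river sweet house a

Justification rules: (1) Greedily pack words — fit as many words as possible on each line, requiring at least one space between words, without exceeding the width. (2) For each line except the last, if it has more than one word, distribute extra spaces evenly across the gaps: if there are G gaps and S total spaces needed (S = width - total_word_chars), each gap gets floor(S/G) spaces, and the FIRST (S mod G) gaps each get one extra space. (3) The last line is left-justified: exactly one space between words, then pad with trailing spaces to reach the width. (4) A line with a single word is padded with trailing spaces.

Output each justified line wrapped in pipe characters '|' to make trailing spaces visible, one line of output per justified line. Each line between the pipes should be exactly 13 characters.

Line 1: ['memory', 'my'] (min_width=9, slack=4)
Line 2: ['childhood', 'ant'] (min_width=13, slack=0)
Line 3: ['new', 'a', 'good'] (min_width=10, slack=3)
Line 4: ['river', 'sweet'] (min_width=11, slack=2)
Line 5: ['house', 'a'] (min_width=7, slack=6)

Answer: |memory     my|
|childhood ant|
|new   a  good|
|river   sweet|
|house a      |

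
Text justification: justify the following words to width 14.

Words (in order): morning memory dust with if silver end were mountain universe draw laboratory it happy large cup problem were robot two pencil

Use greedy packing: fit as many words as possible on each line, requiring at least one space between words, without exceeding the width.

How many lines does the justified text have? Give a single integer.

Line 1: ['morning', 'memory'] (min_width=14, slack=0)
Line 2: ['dust', 'with', 'if'] (min_width=12, slack=2)
Line 3: ['silver', 'end'] (min_width=10, slack=4)
Line 4: ['were', 'mountain'] (min_width=13, slack=1)
Line 5: ['universe', 'draw'] (min_width=13, slack=1)
Line 6: ['laboratory', 'it'] (min_width=13, slack=1)
Line 7: ['happy', 'large'] (min_width=11, slack=3)
Line 8: ['cup', 'problem'] (min_width=11, slack=3)
Line 9: ['were', 'robot', 'two'] (min_width=14, slack=0)
Line 10: ['pencil'] (min_width=6, slack=8)
Total lines: 10

Answer: 10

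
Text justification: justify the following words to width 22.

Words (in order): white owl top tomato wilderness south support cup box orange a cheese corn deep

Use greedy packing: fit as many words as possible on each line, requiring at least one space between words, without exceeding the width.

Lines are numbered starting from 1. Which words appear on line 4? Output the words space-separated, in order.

Answer: a cheese corn deep

Derivation:
Line 1: ['white', 'owl', 'top', 'tomato'] (min_width=20, slack=2)
Line 2: ['wilderness', 'south'] (min_width=16, slack=6)
Line 3: ['support', 'cup', 'box', 'orange'] (min_width=22, slack=0)
Line 4: ['a', 'cheese', 'corn', 'deep'] (min_width=18, slack=4)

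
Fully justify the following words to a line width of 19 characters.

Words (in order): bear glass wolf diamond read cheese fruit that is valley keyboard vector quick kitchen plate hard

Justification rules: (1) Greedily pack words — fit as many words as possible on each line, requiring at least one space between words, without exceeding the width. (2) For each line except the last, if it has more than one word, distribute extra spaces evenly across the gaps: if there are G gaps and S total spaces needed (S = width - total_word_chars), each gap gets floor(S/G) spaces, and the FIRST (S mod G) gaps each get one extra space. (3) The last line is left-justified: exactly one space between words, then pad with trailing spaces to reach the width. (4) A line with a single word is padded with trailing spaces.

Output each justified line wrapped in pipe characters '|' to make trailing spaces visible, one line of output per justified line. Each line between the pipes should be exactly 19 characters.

Answer: |bear   glass   wolf|
|diamond read cheese|
|fruit    that    is|
|valley     keyboard|
|vector        quick|
|kitchen plate hard |

Derivation:
Line 1: ['bear', 'glass', 'wolf'] (min_width=15, slack=4)
Line 2: ['diamond', 'read', 'cheese'] (min_width=19, slack=0)
Line 3: ['fruit', 'that', 'is'] (min_width=13, slack=6)
Line 4: ['valley', 'keyboard'] (min_width=15, slack=4)
Line 5: ['vector', 'quick'] (min_width=12, slack=7)
Line 6: ['kitchen', 'plate', 'hard'] (min_width=18, slack=1)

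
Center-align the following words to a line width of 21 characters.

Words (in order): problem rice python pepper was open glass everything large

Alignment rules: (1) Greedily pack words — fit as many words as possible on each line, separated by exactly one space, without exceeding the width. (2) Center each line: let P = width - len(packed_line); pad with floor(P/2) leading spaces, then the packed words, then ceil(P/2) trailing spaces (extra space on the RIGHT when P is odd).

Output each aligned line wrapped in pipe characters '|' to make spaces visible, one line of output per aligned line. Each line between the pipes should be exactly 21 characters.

Line 1: ['problem', 'rice', 'python'] (min_width=19, slack=2)
Line 2: ['pepper', 'was', 'open', 'glass'] (min_width=21, slack=0)
Line 3: ['everything', 'large'] (min_width=16, slack=5)

Answer: | problem rice python |
|pepper was open glass|
|  everything large   |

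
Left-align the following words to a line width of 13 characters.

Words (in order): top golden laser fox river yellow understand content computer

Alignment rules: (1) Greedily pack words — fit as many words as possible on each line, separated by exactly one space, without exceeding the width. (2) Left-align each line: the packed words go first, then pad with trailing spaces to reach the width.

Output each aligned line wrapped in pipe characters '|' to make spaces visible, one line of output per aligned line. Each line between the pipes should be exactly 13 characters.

Answer: |top golden   |
|laser fox    |
|river yellow |
|understand   |
|content      |
|computer     |

Derivation:
Line 1: ['top', 'golden'] (min_width=10, slack=3)
Line 2: ['laser', 'fox'] (min_width=9, slack=4)
Line 3: ['river', 'yellow'] (min_width=12, slack=1)
Line 4: ['understand'] (min_width=10, slack=3)
Line 5: ['content'] (min_width=7, slack=6)
Line 6: ['computer'] (min_width=8, slack=5)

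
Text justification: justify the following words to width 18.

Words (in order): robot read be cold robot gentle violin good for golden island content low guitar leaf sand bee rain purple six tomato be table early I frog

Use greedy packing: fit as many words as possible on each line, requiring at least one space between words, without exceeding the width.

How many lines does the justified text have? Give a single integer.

Answer: 9

Derivation:
Line 1: ['robot', 'read', 'be', 'cold'] (min_width=18, slack=0)
Line 2: ['robot', 'gentle'] (min_width=12, slack=6)
Line 3: ['violin', 'good', 'for'] (min_width=15, slack=3)
Line 4: ['golden', 'island'] (min_width=13, slack=5)
Line 5: ['content', 'low', 'guitar'] (min_width=18, slack=0)
Line 6: ['leaf', 'sand', 'bee', 'rain'] (min_width=18, slack=0)
Line 7: ['purple', 'six', 'tomato'] (min_width=17, slack=1)
Line 8: ['be', 'table', 'early', 'I'] (min_width=16, slack=2)
Line 9: ['frog'] (min_width=4, slack=14)
Total lines: 9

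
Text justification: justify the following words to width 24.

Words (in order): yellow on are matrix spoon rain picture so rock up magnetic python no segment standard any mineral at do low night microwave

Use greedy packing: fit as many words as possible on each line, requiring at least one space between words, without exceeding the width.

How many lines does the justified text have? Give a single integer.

Answer: 6

Derivation:
Line 1: ['yellow', 'on', 'are', 'matrix'] (min_width=20, slack=4)
Line 2: ['spoon', 'rain', 'picture', 'so'] (min_width=21, slack=3)
Line 3: ['rock', 'up', 'magnetic', 'python'] (min_width=23, slack=1)
Line 4: ['no', 'segment', 'standard', 'any'] (min_width=23, slack=1)
Line 5: ['mineral', 'at', 'do', 'low', 'night'] (min_width=23, slack=1)
Line 6: ['microwave'] (min_width=9, slack=15)
Total lines: 6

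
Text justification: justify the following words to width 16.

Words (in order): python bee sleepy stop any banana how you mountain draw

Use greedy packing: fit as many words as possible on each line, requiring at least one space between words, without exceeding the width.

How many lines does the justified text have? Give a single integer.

Line 1: ['python', 'bee'] (min_width=10, slack=6)
Line 2: ['sleepy', 'stop', 'any'] (min_width=15, slack=1)
Line 3: ['banana', 'how', 'you'] (min_width=14, slack=2)
Line 4: ['mountain', 'draw'] (min_width=13, slack=3)
Total lines: 4

Answer: 4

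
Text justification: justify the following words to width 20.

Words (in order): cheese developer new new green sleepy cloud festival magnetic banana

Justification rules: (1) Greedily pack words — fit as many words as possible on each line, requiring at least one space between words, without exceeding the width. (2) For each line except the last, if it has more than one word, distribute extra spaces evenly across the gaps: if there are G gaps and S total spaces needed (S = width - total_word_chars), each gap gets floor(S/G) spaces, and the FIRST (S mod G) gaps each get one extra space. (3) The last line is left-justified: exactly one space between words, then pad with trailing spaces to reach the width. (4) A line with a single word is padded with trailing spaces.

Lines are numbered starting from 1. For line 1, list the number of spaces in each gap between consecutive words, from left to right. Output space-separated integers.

Answer: 1 1

Derivation:
Line 1: ['cheese', 'developer', 'new'] (min_width=20, slack=0)
Line 2: ['new', 'green', 'sleepy'] (min_width=16, slack=4)
Line 3: ['cloud', 'festival'] (min_width=14, slack=6)
Line 4: ['magnetic', 'banana'] (min_width=15, slack=5)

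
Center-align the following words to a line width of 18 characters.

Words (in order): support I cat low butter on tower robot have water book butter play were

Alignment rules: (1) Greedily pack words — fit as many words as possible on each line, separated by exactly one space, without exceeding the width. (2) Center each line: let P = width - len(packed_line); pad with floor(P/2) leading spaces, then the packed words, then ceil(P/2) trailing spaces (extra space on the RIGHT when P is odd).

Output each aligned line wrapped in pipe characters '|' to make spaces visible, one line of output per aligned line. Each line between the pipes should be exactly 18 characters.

Line 1: ['support', 'I', 'cat', 'low'] (min_width=17, slack=1)
Line 2: ['butter', 'on', 'tower'] (min_width=15, slack=3)
Line 3: ['robot', 'have', 'water'] (min_width=16, slack=2)
Line 4: ['book', 'butter', 'play'] (min_width=16, slack=2)
Line 5: ['were'] (min_width=4, slack=14)

Answer: |support I cat low |
| butter on tower  |
| robot have water |
| book butter play |
|       were       |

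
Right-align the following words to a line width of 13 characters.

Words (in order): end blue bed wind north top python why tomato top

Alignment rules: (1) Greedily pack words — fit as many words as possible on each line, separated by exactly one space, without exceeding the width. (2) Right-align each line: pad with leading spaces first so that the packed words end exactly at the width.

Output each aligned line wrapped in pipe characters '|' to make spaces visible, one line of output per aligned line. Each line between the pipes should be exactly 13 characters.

Answer: | end blue bed|
|   wind north|
|   top python|
|   why tomato|
|          top|

Derivation:
Line 1: ['end', 'blue', 'bed'] (min_width=12, slack=1)
Line 2: ['wind', 'north'] (min_width=10, slack=3)
Line 3: ['top', 'python'] (min_width=10, slack=3)
Line 4: ['why', 'tomato'] (min_width=10, slack=3)
Line 5: ['top'] (min_width=3, slack=10)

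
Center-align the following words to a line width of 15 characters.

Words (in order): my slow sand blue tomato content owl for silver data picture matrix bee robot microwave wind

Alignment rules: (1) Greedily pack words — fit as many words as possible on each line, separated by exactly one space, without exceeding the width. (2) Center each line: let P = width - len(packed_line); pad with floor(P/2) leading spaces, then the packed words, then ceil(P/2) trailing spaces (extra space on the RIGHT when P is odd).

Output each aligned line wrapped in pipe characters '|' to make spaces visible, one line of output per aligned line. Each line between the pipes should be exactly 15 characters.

Answer: | my slow sand  |
|  blue tomato  |
|content owl for|
|  silver data  |
|picture matrix |
|   bee robot   |
|microwave wind |

Derivation:
Line 1: ['my', 'slow', 'sand'] (min_width=12, slack=3)
Line 2: ['blue', 'tomato'] (min_width=11, slack=4)
Line 3: ['content', 'owl', 'for'] (min_width=15, slack=0)
Line 4: ['silver', 'data'] (min_width=11, slack=4)
Line 5: ['picture', 'matrix'] (min_width=14, slack=1)
Line 6: ['bee', 'robot'] (min_width=9, slack=6)
Line 7: ['microwave', 'wind'] (min_width=14, slack=1)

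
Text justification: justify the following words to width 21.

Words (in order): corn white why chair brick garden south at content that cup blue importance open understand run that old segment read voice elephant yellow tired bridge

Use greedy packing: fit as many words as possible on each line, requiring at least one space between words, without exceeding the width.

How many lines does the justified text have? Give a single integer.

Line 1: ['corn', 'white', 'why', 'chair'] (min_width=20, slack=1)
Line 2: ['brick', 'garden', 'south', 'at'] (min_width=21, slack=0)
Line 3: ['content', 'that', 'cup', 'blue'] (min_width=21, slack=0)
Line 4: ['importance', 'open'] (min_width=15, slack=6)
Line 5: ['understand', 'run', 'that'] (min_width=19, slack=2)
Line 6: ['old', 'segment', 'read'] (min_width=16, slack=5)
Line 7: ['voice', 'elephant', 'yellow'] (min_width=21, slack=0)
Line 8: ['tired', 'bridge'] (min_width=12, slack=9)
Total lines: 8

Answer: 8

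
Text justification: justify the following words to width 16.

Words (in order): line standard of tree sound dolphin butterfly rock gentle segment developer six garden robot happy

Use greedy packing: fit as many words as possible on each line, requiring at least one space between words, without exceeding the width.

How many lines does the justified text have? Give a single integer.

Line 1: ['line', 'standard', 'of'] (min_width=16, slack=0)
Line 2: ['tree', 'sound'] (min_width=10, slack=6)
Line 3: ['dolphin'] (min_width=7, slack=9)
Line 4: ['butterfly', 'rock'] (min_width=14, slack=2)
Line 5: ['gentle', 'segment'] (min_width=14, slack=2)
Line 6: ['developer', 'six'] (min_width=13, slack=3)
Line 7: ['garden', 'robot'] (min_width=12, slack=4)
Line 8: ['happy'] (min_width=5, slack=11)
Total lines: 8

Answer: 8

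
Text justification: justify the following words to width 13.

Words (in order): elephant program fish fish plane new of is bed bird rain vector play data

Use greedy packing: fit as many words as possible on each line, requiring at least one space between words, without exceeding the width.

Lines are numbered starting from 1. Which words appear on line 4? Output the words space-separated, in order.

Answer: new of is bed

Derivation:
Line 1: ['elephant'] (min_width=8, slack=5)
Line 2: ['program', 'fish'] (min_width=12, slack=1)
Line 3: ['fish', 'plane'] (min_width=10, slack=3)
Line 4: ['new', 'of', 'is', 'bed'] (min_width=13, slack=0)
Line 5: ['bird', 'rain'] (min_width=9, slack=4)
Line 6: ['vector', 'play'] (min_width=11, slack=2)
Line 7: ['data'] (min_width=4, slack=9)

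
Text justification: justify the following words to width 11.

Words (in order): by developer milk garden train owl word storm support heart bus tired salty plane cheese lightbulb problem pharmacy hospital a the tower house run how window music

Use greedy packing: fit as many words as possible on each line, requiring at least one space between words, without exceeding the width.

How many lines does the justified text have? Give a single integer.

Line 1: ['by'] (min_width=2, slack=9)
Line 2: ['developer'] (min_width=9, slack=2)
Line 3: ['milk', 'garden'] (min_width=11, slack=0)
Line 4: ['train', 'owl'] (min_width=9, slack=2)
Line 5: ['word', 'storm'] (min_width=10, slack=1)
Line 6: ['support'] (min_width=7, slack=4)
Line 7: ['heart', 'bus'] (min_width=9, slack=2)
Line 8: ['tired', 'salty'] (min_width=11, slack=0)
Line 9: ['plane'] (min_width=5, slack=6)
Line 10: ['cheese'] (min_width=6, slack=5)
Line 11: ['lightbulb'] (min_width=9, slack=2)
Line 12: ['problem'] (min_width=7, slack=4)
Line 13: ['pharmacy'] (min_width=8, slack=3)
Line 14: ['hospital', 'a'] (min_width=10, slack=1)
Line 15: ['the', 'tower'] (min_width=9, slack=2)
Line 16: ['house', 'run'] (min_width=9, slack=2)
Line 17: ['how', 'window'] (min_width=10, slack=1)
Line 18: ['music'] (min_width=5, slack=6)
Total lines: 18

Answer: 18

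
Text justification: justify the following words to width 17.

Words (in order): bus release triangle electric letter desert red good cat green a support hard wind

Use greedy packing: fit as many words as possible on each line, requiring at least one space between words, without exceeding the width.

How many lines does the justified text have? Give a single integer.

Line 1: ['bus', 'release'] (min_width=11, slack=6)
Line 2: ['triangle', 'electric'] (min_width=17, slack=0)
Line 3: ['letter', 'desert', 'red'] (min_width=17, slack=0)
Line 4: ['good', 'cat', 'green', 'a'] (min_width=16, slack=1)
Line 5: ['support', 'hard', 'wind'] (min_width=17, slack=0)
Total lines: 5

Answer: 5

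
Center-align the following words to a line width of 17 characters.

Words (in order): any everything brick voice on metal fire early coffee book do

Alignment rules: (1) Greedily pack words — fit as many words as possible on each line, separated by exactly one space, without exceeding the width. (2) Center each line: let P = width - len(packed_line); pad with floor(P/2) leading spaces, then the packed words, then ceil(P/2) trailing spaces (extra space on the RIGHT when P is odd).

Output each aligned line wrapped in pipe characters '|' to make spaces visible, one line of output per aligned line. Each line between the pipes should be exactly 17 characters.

Line 1: ['any', 'everything'] (min_width=14, slack=3)
Line 2: ['brick', 'voice', 'on'] (min_width=14, slack=3)
Line 3: ['metal', 'fire', 'early'] (min_width=16, slack=1)
Line 4: ['coffee', 'book', 'do'] (min_width=14, slack=3)

Answer: | any everything  |
| brick voice on  |
|metal fire early |
| coffee book do  |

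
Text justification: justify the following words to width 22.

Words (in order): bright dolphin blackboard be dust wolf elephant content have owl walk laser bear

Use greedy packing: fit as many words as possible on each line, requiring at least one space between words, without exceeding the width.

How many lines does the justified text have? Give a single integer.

Answer: 5

Derivation:
Line 1: ['bright', 'dolphin'] (min_width=14, slack=8)
Line 2: ['blackboard', 'be', 'dust'] (min_width=18, slack=4)
Line 3: ['wolf', 'elephant', 'content'] (min_width=21, slack=1)
Line 4: ['have', 'owl', 'walk', 'laser'] (min_width=19, slack=3)
Line 5: ['bear'] (min_width=4, slack=18)
Total lines: 5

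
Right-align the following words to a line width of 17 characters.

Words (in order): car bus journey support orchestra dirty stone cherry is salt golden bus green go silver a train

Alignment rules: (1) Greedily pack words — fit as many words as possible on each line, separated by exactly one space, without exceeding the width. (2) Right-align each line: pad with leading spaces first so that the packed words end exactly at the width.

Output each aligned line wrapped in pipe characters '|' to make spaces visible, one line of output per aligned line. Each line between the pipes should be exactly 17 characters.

Line 1: ['car', 'bus', 'journey'] (min_width=15, slack=2)
Line 2: ['support', 'orchestra'] (min_width=17, slack=0)
Line 3: ['dirty', 'stone'] (min_width=11, slack=6)
Line 4: ['cherry', 'is', 'salt'] (min_width=14, slack=3)
Line 5: ['golden', 'bus', 'green'] (min_width=16, slack=1)
Line 6: ['go', 'silver', 'a', 'train'] (min_width=17, slack=0)

Answer: |  car bus journey|
|support orchestra|
|      dirty stone|
|   cherry is salt|
| golden bus green|
|go silver a train|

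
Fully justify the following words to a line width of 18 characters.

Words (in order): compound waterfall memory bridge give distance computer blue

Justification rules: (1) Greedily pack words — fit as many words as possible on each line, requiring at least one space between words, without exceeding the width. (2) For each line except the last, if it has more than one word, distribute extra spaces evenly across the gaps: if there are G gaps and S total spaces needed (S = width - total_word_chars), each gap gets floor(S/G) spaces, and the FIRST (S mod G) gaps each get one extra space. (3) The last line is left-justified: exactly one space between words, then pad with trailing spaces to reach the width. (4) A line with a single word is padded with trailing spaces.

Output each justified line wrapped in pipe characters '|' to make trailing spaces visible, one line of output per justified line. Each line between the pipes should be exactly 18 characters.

Answer: |compound waterfall|
|memory bridge give|
|distance  computer|
|blue              |

Derivation:
Line 1: ['compound', 'waterfall'] (min_width=18, slack=0)
Line 2: ['memory', 'bridge', 'give'] (min_width=18, slack=0)
Line 3: ['distance', 'computer'] (min_width=17, slack=1)
Line 4: ['blue'] (min_width=4, slack=14)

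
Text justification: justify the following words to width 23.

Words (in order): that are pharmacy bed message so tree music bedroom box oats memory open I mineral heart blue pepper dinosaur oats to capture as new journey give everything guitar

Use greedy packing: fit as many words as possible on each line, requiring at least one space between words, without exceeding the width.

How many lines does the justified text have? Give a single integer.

Line 1: ['that', 'are', 'pharmacy', 'bed'] (min_width=21, slack=2)
Line 2: ['message', 'so', 'tree', 'music'] (min_width=21, slack=2)
Line 3: ['bedroom', 'box', 'oats', 'memory'] (min_width=23, slack=0)
Line 4: ['open', 'I', 'mineral', 'heart'] (min_width=20, slack=3)
Line 5: ['blue', 'pepper', 'dinosaur'] (min_width=20, slack=3)
Line 6: ['oats', 'to', 'capture', 'as', 'new'] (min_width=22, slack=1)
Line 7: ['journey', 'give', 'everything'] (min_width=23, slack=0)
Line 8: ['guitar'] (min_width=6, slack=17)
Total lines: 8

Answer: 8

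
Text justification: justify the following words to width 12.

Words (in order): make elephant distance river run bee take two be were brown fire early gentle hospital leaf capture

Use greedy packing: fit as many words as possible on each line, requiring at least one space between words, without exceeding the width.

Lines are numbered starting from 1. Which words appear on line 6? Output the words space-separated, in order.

Answer: be were

Derivation:
Line 1: ['make'] (min_width=4, slack=8)
Line 2: ['elephant'] (min_width=8, slack=4)
Line 3: ['distance'] (min_width=8, slack=4)
Line 4: ['river', 'run'] (min_width=9, slack=3)
Line 5: ['bee', 'take', 'two'] (min_width=12, slack=0)
Line 6: ['be', 'were'] (min_width=7, slack=5)
Line 7: ['brown', 'fire'] (min_width=10, slack=2)
Line 8: ['early', 'gentle'] (min_width=12, slack=0)
Line 9: ['hospital'] (min_width=8, slack=4)
Line 10: ['leaf', 'capture'] (min_width=12, slack=0)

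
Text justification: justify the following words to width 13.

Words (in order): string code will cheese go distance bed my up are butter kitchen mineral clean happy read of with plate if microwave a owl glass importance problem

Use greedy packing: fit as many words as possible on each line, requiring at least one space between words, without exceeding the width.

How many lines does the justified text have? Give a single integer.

Answer: 13

Derivation:
Line 1: ['string', 'code'] (min_width=11, slack=2)
Line 2: ['will', 'cheese'] (min_width=11, slack=2)
Line 3: ['go', 'distance'] (min_width=11, slack=2)
Line 4: ['bed', 'my', 'up', 'are'] (min_width=13, slack=0)
Line 5: ['butter'] (min_width=6, slack=7)
Line 6: ['kitchen'] (min_width=7, slack=6)
Line 7: ['mineral', 'clean'] (min_width=13, slack=0)
Line 8: ['happy', 'read', 'of'] (min_width=13, slack=0)
Line 9: ['with', 'plate', 'if'] (min_width=13, slack=0)
Line 10: ['microwave', 'a'] (min_width=11, slack=2)
Line 11: ['owl', 'glass'] (min_width=9, slack=4)
Line 12: ['importance'] (min_width=10, slack=3)
Line 13: ['problem'] (min_width=7, slack=6)
Total lines: 13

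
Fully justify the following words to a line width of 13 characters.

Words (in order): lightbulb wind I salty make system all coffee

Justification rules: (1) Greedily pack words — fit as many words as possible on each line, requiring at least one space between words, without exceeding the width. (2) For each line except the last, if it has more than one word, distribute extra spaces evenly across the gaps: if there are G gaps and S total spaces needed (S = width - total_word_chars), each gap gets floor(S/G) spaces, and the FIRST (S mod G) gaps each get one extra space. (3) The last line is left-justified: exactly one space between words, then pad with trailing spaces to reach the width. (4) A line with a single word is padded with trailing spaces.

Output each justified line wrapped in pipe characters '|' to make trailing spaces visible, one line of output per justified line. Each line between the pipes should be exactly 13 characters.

Line 1: ['lightbulb'] (min_width=9, slack=4)
Line 2: ['wind', 'I', 'salty'] (min_width=12, slack=1)
Line 3: ['make', 'system'] (min_width=11, slack=2)
Line 4: ['all', 'coffee'] (min_width=10, slack=3)

Answer: |lightbulb    |
|wind  I salty|
|make   system|
|all coffee   |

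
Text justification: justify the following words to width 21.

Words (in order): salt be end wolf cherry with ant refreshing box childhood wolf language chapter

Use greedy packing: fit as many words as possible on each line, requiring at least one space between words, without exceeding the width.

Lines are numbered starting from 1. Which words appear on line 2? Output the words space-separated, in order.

Answer: cherry with ant

Derivation:
Line 1: ['salt', 'be', 'end', 'wolf'] (min_width=16, slack=5)
Line 2: ['cherry', 'with', 'ant'] (min_width=15, slack=6)
Line 3: ['refreshing', 'box'] (min_width=14, slack=7)
Line 4: ['childhood', 'wolf'] (min_width=14, slack=7)
Line 5: ['language', 'chapter'] (min_width=16, slack=5)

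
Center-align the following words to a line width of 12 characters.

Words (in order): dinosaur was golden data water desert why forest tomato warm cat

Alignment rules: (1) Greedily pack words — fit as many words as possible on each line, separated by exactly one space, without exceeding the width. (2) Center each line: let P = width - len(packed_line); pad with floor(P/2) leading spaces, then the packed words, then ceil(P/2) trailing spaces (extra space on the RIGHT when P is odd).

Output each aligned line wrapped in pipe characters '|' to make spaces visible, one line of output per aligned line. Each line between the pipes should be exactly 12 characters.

Answer: |dinosaur was|
|golden data |
|water desert|
| why forest |
|tomato warm |
|    cat     |

Derivation:
Line 1: ['dinosaur', 'was'] (min_width=12, slack=0)
Line 2: ['golden', 'data'] (min_width=11, slack=1)
Line 3: ['water', 'desert'] (min_width=12, slack=0)
Line 4: ['why', 'forest'] (min_width=10, slack=2)
Line 5: ['tomato', 'warm'] (min_width=11, slack=1)
Line 6: ['cat'] (min_width=3, slack=9)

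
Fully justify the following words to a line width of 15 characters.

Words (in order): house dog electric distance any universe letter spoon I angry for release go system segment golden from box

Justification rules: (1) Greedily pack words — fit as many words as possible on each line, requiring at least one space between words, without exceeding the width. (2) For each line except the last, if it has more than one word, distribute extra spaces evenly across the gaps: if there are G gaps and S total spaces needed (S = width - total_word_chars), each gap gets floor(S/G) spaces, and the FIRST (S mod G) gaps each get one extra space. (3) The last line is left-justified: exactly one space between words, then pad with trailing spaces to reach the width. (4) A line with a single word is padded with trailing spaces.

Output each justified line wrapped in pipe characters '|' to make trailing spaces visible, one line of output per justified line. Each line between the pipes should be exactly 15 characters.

Answer: |house       dog|
|electric       |
|distance    any|
|universe letter|
|spoon  I  angry|
|for  release go|
|system  segment|
|golden from box|

Derivation:
Line 1: ['house', 'dog'] (min_width=9, slack=6)
Line 2: ['electric'] (min_width=8, slack=7)
Line 3: ['distance', 'any'] (min_width=12, slack=3)
Line 4: ['universe', 'letter'] (min_width=15, slack=0)
Line 5: ['spoon', 'I', 'angry'] (min_width=13, slack=2)
Line 6: ['for', 'release', 'go'] (min_width=14, slack=1)
Line 7: ['system', 'segment'] (min_width=14, slack=1)
Line 8: ['golden', 'from', 'box'] (min_width=15, slack=0)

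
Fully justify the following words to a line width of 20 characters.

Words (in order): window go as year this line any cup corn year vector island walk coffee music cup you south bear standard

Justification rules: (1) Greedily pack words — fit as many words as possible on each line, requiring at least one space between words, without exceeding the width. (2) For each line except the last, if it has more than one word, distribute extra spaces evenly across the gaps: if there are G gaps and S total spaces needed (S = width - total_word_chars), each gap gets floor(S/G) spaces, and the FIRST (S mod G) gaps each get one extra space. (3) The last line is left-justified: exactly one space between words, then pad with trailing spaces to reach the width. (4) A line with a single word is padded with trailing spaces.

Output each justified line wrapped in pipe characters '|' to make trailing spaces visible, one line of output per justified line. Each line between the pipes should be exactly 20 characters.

Answer: |window  go  as  year|
|this  line  any  cup|
|corn   year   vector|
|island  walk  coffee|
|music  cup you south|
|bear standard       |

Derivation:
Line 1: ['window', 'go', 'as', 'year'] (min_width=17, slack=3)
Line 2: ['this', 'line', 'any', 'cup'] (min_width=17, slack=3)
Line 3: ['corn', 'year', 'vector'] (min_width=16, slack=4)
Line 4: ['island', 'walk', 'coffee'] (min_width=18, slack=2)
Line 5: ['music', 'cup', 'you', 'south'] (min_width=19, slack=1)
Line 6: ['bear', 'standard'] (min_width=13, slack=7)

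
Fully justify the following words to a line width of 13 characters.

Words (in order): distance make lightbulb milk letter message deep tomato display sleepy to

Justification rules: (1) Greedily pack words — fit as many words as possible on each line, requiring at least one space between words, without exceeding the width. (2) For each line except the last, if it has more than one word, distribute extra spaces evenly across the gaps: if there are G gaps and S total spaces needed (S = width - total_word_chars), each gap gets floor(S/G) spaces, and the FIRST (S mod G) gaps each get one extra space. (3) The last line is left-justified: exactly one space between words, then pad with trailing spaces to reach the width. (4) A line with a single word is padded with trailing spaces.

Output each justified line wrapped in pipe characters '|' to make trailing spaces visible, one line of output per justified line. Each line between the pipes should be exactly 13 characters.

Line 1: ['distance', 'make'] (min_width=13, slack=0)
Line 2: ['lightbulb'] (min_width=9, slack=4)
Line 3: ['milk', 'letter'] (min_width=11, slack=2)
Line 4: ['message', 'deep'] (min_width=12, slack=1)
Line 5: ['tomato'] (min_width=6, slack=7)
Line 6: ['display'] (min_width=7, slack=6)
Line 7: ['sleepy', 'to'] (min_width=9, slack=4)

Answer: |distance make|
|lightbulb    |
|milk   letter|
|message  deep|
|tomato       |
|display      |
|sleepy to    |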